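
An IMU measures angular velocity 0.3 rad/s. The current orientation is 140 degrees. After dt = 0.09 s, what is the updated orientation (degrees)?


delta_theta = w * dt = 0.3 * 0.09 = 0.027 rad
= 1.547 deg
theta_new = 140 + 1.547 = 141.547 deg


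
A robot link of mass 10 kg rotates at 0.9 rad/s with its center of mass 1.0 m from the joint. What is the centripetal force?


F = m * omega^2 * r
= 10 * 0.9^2 * 1.0
= 10 * 0.81 * 1.0
= 8.1 N


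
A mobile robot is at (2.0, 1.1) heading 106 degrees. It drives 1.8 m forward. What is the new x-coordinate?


x_new = x0 + d*cos(theta)
= 2.0 + 1.8*cos(106)
= 2.0 + -0.4961
= 1.5039


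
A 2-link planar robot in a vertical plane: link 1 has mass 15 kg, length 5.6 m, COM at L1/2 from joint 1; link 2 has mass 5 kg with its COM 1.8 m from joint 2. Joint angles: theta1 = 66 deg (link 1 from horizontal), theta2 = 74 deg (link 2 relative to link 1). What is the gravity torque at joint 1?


Horizontal distance from joint 1 to link-1 COM:
  x_c1 = (L1/2)*cos(t1) = 2.8 * 0.4067 = 1.1389 m
Horizontal distance from joint 1 to link-2 COM:
  x_c2 = L1*cos(t1) + Lc2*cos(t1+t2)
       = 5.6*0.4067 + 1.8*-0.766 = 0.8988 m
tau1 = m1*g*x_c1 + m2*g*x_c2
     = 15*9.81*1.1389 + 5*9.81*0.8988
     = 167.5836 + 44.0884
     = 211.672 Nm


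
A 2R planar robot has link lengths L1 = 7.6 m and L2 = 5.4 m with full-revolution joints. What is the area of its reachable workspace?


r_max = L1 + L2 = 13.0 m
r_min = |L1 - L2| = 2.2 m
Area = pi*(r_max^2 - r_min^2)
= pi*(169.0 - 4.84)
= pi * 164.16
= 515.7239 m^2


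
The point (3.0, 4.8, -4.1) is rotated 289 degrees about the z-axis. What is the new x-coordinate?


Rotation about z-axis: x' = x*cos(theta) - y*sin(theta)
= 3.0 * 0.3256 - 4.8 * -0.9455
= 5.5152


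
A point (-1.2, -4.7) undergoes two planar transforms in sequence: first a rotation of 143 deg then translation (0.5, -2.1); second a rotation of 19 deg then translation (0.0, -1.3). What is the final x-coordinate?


After transform 1:
x1 = cos(143)*-1.2 - sin(143)*-4.7 + 0.5 = 4.2869
y1 = sin(143)*-1.2 + cos(143)*-4.7 + -2.1 = 0.9314
After transform 2:
x2 = cos(19)*4.2869 - sin(19)*0.9314 + 0.0
= 3.7501


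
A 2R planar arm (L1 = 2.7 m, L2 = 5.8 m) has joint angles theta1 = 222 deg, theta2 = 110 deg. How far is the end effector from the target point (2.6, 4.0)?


End effector via forward kinematics:
x = L1*cos(t1) + L2*cos(t1+t2) = 3.1146
y = L1*sin(t1) + L2*sin(t1+t2) = -4.5296
Distance to target:
d = sqrt((2.6 - 3.1146)^2 + (4.0 - -4.5296)^2)
= sqrt(0.2648 + 72.7539)
= 8.5451 m


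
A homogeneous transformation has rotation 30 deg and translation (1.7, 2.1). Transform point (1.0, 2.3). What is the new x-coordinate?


x' = cos(theta)*px - sin(theta)*py + tx
= 0.866*1.0 - 0.5*2.3 + 1.7
= 1.416


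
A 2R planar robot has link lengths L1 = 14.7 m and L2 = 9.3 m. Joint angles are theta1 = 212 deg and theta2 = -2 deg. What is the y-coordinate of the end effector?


Convert angles to radians: theta1 = 3.7001, theta2 = -0.0349
y = L1*sin(theta1) + L2*sin(theta1+theta2)
y = -7.7898 + -4.65
y = -12.4398


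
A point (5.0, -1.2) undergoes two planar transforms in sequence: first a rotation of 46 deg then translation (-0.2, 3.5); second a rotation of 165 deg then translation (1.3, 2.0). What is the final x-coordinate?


After transform 1:
x1 = cos(46)*5.0 - sin(46)*-1.2 + -0.2 = 4.1365
y1 = sin(46)*5.0 + cos(46)*-1.2 + 3.5 = 6.2631
After transform 2:
x2 = cos(165)*4.1365 - sin(165)*6.2631 + 1.3
= -4.3166


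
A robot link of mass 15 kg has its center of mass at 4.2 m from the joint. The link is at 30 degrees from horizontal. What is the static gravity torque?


tau = m*g*L*cos(angle)
= 15 * 9.81 * 4.2 * cos(30 deg)
= 15 * 9.81 * 4.2 * 0.866
= 535.2297 Nm


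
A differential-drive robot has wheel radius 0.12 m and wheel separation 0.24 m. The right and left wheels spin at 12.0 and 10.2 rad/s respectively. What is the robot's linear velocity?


vR = r*wR = 0.12*12.0 = 1.44 m/s
vL = r*wL = 0.12*10.2 = 1.224 m/s
v = (vR+vL)/2 = 1.332 m/s
omega = (vR-vL)/L = 0.9 rad/s
linear velocity = 1.332 m/s


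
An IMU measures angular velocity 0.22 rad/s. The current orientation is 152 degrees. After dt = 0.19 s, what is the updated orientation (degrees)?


delta_theta = w * dt = 0.22 * 0.19 = 0.0418 rad
= 2.395 deg
theta_new = 152 + 2.395 = 154.395 deg


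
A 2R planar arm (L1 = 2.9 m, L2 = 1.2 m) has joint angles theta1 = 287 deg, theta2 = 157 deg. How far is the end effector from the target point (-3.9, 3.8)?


End effector via forward kinematics:
x = L1*cos(t1) + L2*cos(t1+t2) = 0.9733
y = L1*sin(t1) + L2*sin(t1+t2) = -1.5799
Distance to target:
d = sqrt((-3.9 - 0.9733)^2 + (3.8 - -1.5799)^2)
= sqrt(23.7492 + 28.9429)
= 7.2589 m


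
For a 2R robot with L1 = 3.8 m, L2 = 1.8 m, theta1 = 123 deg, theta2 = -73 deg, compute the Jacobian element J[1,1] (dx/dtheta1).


J[1,1] = -L1*sin(t1) - L2*sin(t1+t2)
= -3.8*sin(123) - 1.8*sin(50)
= -4.5658


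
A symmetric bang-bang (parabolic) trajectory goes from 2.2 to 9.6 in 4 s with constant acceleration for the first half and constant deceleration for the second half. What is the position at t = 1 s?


Symmetric rest-to-rest: each phase covers (pf-p0)/2 in time T/2. 0.5*a*(T/2)^2 = (pf-p0)/2 => a = 4*(pf-p0)/T^2
a = 4*(9.6-2.2)/4^2 = 1.85
t = 1 is in the acceleration phase (t <= T/2).
p = p0 + 0.5*a*t^2 = 2.2 + 0.5*1.85*1^2
= 3.125


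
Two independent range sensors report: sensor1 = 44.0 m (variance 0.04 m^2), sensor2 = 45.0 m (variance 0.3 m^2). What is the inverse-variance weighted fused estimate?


w1 = (1/var1) / (1/var1 + 1/var2)
   = 25.0 / (25.0 + 3.3333) = 0.8824
w2 = 1 - w1 = 0.1176
fused = w1*s1 + w2*s2 = 38.8235 + 5.2941
= 44.1176 m


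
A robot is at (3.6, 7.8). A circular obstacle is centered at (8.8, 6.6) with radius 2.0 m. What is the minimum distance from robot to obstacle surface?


center_dist = sqrt((3.6-8.8)^2 + (7.8-6.6)^2)
= sqrt(27.04 + 1.44)
= 5.3367
min_dist = center_dist - radius = 5.3367 - 2.0 = 3.3367 m


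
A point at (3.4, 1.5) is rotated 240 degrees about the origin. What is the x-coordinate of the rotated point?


x' = x*cos(theta) - y*sin(theta)
cos(240 deg) = -0.5, sin(240 deg) = -0.866
x' = 3.4 * -0.5 - 1.5 * -0.866
= -1.7 - -1.299
= -0.401


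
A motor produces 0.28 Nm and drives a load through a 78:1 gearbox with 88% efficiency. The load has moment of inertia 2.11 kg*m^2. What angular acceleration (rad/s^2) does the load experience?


tau_out = tau_motor * N * eta
= 0.28 * 78 * 0.88 = 19.2192 Nm
alpha = tau_out / I = 19.2192 / 2.11
= 9.1086 rad/s^2


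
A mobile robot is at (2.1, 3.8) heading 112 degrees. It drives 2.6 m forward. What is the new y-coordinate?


y_new = y0 + d*sin(theta)
= 3.8 + 2.6*sin(112)
= 3.8 + 2.4107
= 6.2107


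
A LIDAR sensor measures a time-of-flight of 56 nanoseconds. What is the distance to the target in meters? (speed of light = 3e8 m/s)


tof = 56 ns = 5.6e-08 s
dist = c * tof / 2
= 3e8 * 5.6e-08 / 2
= 8.4 m


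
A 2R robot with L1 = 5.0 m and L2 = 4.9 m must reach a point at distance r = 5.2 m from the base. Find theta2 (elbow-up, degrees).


cos(theta2) = (r^2 - L1^2 - L2^2) / (2*L1*L2)
cos(theta2) = (27.04 - 25.0 - 24.01) / 49.0
cos(theta2) = -0.448367
theta2 = 116.639 degrees


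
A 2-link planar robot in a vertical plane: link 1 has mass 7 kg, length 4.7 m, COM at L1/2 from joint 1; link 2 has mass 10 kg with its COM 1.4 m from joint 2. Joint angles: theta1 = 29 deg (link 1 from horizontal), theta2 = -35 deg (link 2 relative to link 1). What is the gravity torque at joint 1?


Horizontal distance from joint 1 to link-1 COM:
  x_c1 = (L1/2)*cos(t1) = 2.35 * 0.8746 = 2.0554 m
Horizontal distance from joint 1 to link-2 COM:
  x_c2 = L1*cos(t1) + Lc2*cos(t1+t2)
       = 4.7*0.8746 + 1.4*0.9945 = 5.503 m
tau1 = m1*g*x_c1 + m2*g*x_c2
     = 7*9.81*2.0554 + 10*9.81*5.503
     = 141.1413 + 539.8485
     = 680.9899 Nm


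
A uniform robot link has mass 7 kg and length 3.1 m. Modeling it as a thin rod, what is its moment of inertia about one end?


I = (1/3) * m * L^2
= (1/3) * 7 * 3.1^2
= 0.333333 * 7 * 9.61
= 22.4233 kg*m^2


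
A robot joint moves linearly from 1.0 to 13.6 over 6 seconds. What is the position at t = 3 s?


s = t/T = 3/6 = 0.5
p(t) = p0 + (pf-p0)*s
= 1.0 + (13.6 - 1.0) * 0.5
= 7.3


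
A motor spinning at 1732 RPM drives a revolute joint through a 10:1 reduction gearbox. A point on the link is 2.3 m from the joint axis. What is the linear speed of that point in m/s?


omega_motor = 1732 * 2*pi/60 = 181.3746 rad/s
omega_joint = omega_motor / 10 = 18.1375 rad/s
v = omega_joint * r = 18.1375 * 2.3
= 41.7162 m/s


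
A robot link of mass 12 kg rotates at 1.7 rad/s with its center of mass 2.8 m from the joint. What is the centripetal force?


F = m * omega^2 * r
= 12 * 1.7^2 * 2.8
= 12 * 2.89 * 2.8
= 97.104 N


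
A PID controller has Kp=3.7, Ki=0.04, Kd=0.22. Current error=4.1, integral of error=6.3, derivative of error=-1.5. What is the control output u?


u = Kp*e + Ki*int(e) + Kd*de/dt
= 3.7*4.1 + 0.04*6.3 + 0.22*(-1.5)
= 15.17 + 0.252 + -0.33
= 15.092


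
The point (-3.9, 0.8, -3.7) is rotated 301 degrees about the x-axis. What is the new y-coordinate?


Rotation about x-axis: y' = y*cos(theta) - z*sin(theta)
= 0.8 * 0.515 - -3.7 * -0.8572
= -2.7595


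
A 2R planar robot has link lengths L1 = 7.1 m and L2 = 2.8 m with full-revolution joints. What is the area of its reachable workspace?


r_max = L1 + L2 = 9.9 m
r_min = |L1 - L2| = 4.3 m
Area = pi*(r_max^2 - r_min^2)
= pi*(98.01 - 18.49)
= pi * 79.52
= 249.8194 m^2


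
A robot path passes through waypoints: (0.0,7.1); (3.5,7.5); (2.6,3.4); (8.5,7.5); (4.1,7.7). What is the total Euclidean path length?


Segment lengths:
  seg1 = sqrt((3.5)^2 + (0.4)^2) = 3.5228
  seg2 = sqrt((-0.9)^2 + (-4.1)^2) = 4.1976
  seg3 = sqrt((5.9)^2 + (4.1)^2) = 7.1847
  seg4 = sqrt((-4.4)^2 + (0.2)^2) = 4.4045
Total = 19.3097


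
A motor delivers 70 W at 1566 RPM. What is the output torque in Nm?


omega = 1566 * 2*pi/60 = 163.9911 rad/s
tau = P / omega = 70 / 163.9911
= 0.4269 Nm


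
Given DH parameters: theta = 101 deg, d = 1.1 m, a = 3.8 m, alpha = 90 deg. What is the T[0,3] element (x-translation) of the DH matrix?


T[0,3] = a * cos(theta)
= 3.8 * cos(101 deg)
= 3.8 * -0.1908
= -0.7251


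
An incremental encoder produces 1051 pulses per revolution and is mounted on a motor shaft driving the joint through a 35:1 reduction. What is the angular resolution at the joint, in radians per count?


counts per rev = 1051
effective counts at joint = 1051 * 35 = 36785
resolution = 2*pi / 36785
= 1.7081e-04 rad/count


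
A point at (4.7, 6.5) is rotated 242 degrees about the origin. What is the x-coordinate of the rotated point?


x' = x*cos(theta) - y*sin(theta)
cos(242 deg) = -0.4695, sin(242 deg) = -0.8829
x' = 4.7 * -0.4695 - 6.5 * -0.8829
= -2.2065 - -5.7392
= 3.5326


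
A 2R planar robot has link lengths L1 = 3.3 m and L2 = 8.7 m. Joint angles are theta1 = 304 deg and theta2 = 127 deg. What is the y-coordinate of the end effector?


Convert angles to radians: theta1 = 5.3058, theta2 = 2.2166
y = L1*sin(theta1) + L2*sin(theta1+theta2)
y = -2.7358 + 8.226
y = 5.4902


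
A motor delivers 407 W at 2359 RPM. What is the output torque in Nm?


omega = 2359 * 2*pi/60 = 247.0339 rad/s
tau = P / omega = 407 / 247.0339
= 1.6475 Nm


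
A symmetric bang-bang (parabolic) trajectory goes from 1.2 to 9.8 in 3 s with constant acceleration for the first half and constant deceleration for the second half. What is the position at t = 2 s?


Symmetric rest-to-rest: each phase covers (pf-p0)/2 in time T/2. 0.5*a*(T/2)^2 = (pf-p0)/2 => a = 4*(pf-p0)/T^2
a = 4*(9.8-1.2)/3^2 = 3.8222
t = 2 is in the deceleration phase (t > T/2).
p = pf - 0.5*a*(T-t)^2 = 9.8 - 0.5*3.8222*1^2
= 7.8889


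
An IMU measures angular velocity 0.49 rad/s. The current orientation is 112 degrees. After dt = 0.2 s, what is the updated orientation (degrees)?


delta_theta = w * dt = 0.49 * 0.2 = 0.098 rad
= 5.615 deg
theta_new = 112 + 5.615 = 117.615 deg


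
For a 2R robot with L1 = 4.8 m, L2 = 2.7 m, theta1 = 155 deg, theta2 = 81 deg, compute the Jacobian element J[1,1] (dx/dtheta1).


J[1,1] = -L1*sin(t1) - L2*sin(t1+t2)
= -4.8*sin(155) - 2.7*sin(236)
= 0.2098


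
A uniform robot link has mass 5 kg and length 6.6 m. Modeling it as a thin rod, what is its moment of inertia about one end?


I = (1/3) * m * L^2
= (1/3) * 5 * 6.6^2
= 0.333333 * 5 * 43.56
= 72.6 kg*m^2


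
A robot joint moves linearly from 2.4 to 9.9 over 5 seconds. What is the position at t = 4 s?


s = t/T = 4/5 = 0.8
p(t) = p0 + (pf-p0)*s
= 2.4 + (9.9 - 2.4) * 0.8
= 8.4


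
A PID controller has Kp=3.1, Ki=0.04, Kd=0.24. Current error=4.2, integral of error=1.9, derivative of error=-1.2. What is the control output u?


u = Kp*e + Ki*int(e) + Kd*de/dt
= 3.1*4.2 + 0.04*1.9 + 0.24*(-1.2)
= 13.02 + 0.076 + -0.288
= 12.808


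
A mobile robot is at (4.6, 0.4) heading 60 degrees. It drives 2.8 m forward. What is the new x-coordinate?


x_new = x0 + d*cos(theta)
= 4.6 + 2.8*cos(60)
= 4.6 + 1.4
= 6.0


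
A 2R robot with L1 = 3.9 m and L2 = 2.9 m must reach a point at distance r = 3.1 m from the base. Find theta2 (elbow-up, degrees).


cos(theta2) = (r^2 - L1^2 - L2^2) / (2*L1*L2)
cos(theta2) = (9.61 - 15.21 - 8.41) / 22.62
cos(theta2) = -0.619363
theta2 = 128.2697 degrees


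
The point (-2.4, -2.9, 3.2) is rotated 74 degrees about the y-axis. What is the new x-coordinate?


Rotation about y-axis: x' = x*cos(theta) + z*sin(theta)
= -2.4 * 0.2756 + 3.2 * 0.9613
= 2.4145


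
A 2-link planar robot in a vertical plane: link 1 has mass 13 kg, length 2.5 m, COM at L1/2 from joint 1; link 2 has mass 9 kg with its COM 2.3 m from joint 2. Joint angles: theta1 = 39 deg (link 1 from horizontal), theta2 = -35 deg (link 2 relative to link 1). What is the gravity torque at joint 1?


Horizontal distance from joint 1 to link-1 COM:
  x_c1 = (L1/2)*cos(t1) = 1.25 * 0.7771 = 0.9714 m
Horizontal distance from joint 1 to link-2 COM:
  x_c2 = L1*cos(t1) + Lc2*cos(t1+t2)
       = 2.5*0.7771 + 2.3*0.9976 = 4.2373 m
tau1 = m1*g*x_c1 + m2*g*x_c2
     = 13*9.81*0.9714 + 9*9.81*4.2373
     = 123.8868 + 374.1079
     = 497.9947 Nm


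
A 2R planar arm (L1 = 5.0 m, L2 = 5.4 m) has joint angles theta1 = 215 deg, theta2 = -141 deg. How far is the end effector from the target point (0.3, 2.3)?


End effector via forward kinematics:
x = L1*cos(t1) + L2*cos(t1+t2) = -2.6073
y = L1*sin(t1) + L2*sin(t1+t2) = 2.3229
Distance to target:
d = sqrt((0.3 - -2.6073)^2 + (2.3 - 2.3229)^2)
= sqrt(8.4525 + 0.0005)
= 2.9074 m


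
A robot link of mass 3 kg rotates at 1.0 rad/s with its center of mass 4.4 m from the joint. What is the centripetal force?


F = m * omega^2 * r
= 3 * 1.0^2 * 4.4
= 3 * 1.0 * 4.4
= 13.2 N


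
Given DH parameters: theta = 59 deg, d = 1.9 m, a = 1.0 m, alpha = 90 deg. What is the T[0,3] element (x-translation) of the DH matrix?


T[0,3] = a * cos(theta)
= 1.0 * cos(59 deg)
= 1.0 * 0.515
= 0.515


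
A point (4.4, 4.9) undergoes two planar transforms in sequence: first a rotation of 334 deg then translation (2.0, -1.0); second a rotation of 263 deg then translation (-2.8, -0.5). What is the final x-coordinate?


After transform 1:
x1 = cos(334)*4.4 - sin(334)*4.9 + 2.0 = 8.1027
y1 = sin(334)*4.4 + cos(334)*4.9 + -1.0 = 1.4753
After transform 2:
x2 = cos(263)*8.1027 - sin(263)*1.4753 + -2.8
= -2.3232


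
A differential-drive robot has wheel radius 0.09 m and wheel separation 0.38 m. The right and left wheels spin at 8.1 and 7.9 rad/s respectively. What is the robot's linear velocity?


vR = r*wR = 0.09*8.1 = 0.729 m/s
vL = r*wL = 0.09*7.9 = 0.711 m/s
v = (vR+vL)/2 = 0.72 m/s
omega = (vR-vL)/L = 0.0474 rad/s
linear velocity = 0.72 m/s


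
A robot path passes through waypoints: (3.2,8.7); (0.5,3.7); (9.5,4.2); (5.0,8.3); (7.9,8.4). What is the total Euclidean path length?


Segment lengths:
  seg1 = sqrt((-2.7)^2 + (-5.0)^2) = 5.6824
  seg2 = sqrt((9.0)^2 + (0.5)^2) = 9.0139
  seg3 = sqrt((-4.5)^2 + (4.1)^2) = 6.0877
  seg4 = sqrt((2.9)^2 + (0.1)^2) = 2.9017
Total = 23.6857


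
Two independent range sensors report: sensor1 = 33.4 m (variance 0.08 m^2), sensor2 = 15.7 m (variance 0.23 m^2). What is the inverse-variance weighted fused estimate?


w1 = (1/var1) / (1/var1 + 1/var2)
   = 12.5 / (12.5 + 4.3478) = 0.7419
w2 = 1 - w1 = 0.2581
fused = w1*s1 + w2*s2 = 24.7806 + 4.0516
= 28.8323 m


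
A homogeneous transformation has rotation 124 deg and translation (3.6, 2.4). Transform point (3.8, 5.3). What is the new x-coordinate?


x' = cos(theta)*px - sin(theta)*py + tx
= -0.5592*3.8 - 0.829*5.3 + 3.6
= -2.9188


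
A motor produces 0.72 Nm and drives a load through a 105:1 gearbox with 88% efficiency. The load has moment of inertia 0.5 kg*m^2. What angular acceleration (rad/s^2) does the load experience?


tau_out = tau_motor * N * eta
= 0.72 * 105 * 0.88 = 66.528 Nm
alpha = tau_out / I = 66.528 / 0.5
= 133.056 rad/s^2


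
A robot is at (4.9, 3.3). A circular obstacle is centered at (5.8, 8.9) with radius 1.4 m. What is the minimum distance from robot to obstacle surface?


center_dist = sqrt((4.9-5.8)^2 + (3.3-8.9)^2)
= sqrt(0.81 + 31.36)
= 5.6719
min_dist = center_dist - radius = 5.6719 - 1.4 = 4.2719 m


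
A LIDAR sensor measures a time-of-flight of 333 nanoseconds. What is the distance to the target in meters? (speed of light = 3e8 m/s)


tof = 333 ns = 3.33e-07 s
dist = c * tof / 2
= 3e8 * 3.33e-07 / 2
= 49.95 m


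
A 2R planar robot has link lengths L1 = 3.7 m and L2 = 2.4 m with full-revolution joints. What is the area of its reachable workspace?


r_max = L1 + L2 = 6.1 m
r_min = |L1 - L2| = 1.3 m
Area = pi*(r_max^2 - r_min^2)
= pi*(37.21 - 1.69)
= pi * 35.52
= 111.5894 m^2


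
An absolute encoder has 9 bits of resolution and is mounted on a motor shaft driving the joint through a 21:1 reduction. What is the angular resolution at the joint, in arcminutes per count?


counts = 2^9 = 512
effective counts at joint = 512 * 21 = 10752
resolution = 360*60 / 10752
= 2.0089 arcmin/count


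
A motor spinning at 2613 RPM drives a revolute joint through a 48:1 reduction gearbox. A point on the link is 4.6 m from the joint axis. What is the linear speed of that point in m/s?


omega_motor = 2613 * 2*pi/60 = 273.6327 rad/s
omega_joint = omega_motor / 48 = 5.7007 rad/s
v = omega_joint * r = 5.7007 * 4.6
= 26.2231 m/s


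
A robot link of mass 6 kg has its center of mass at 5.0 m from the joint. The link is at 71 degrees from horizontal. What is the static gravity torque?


tau = m*g*L*cos(angle)
= 6 * 9.81 * 5.0 * cos(71 deg)
= 6 * 9.81 * 5.0 * 0.3256
= 95.8147 Nm


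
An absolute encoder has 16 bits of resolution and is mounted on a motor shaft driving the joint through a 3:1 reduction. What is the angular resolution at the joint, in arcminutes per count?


counts = 2^16 = 65536
effective counts at joint = 65536 * 3 = 196608
resolution = 360*60 / 196608
= 0.1099 arcmin/count


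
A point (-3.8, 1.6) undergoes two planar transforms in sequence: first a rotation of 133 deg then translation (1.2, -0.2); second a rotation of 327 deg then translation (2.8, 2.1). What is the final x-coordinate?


After transform 1:
x1 = cos(133)*-3.8 - sin(133)*1.6 + 1.2 = 2.6214
y1 = sin(133)*-3.8 + cos(133)*1.6 + -0.2 = -4.0703
After transform 2:
x2 = cos(327)*2.6214 - sin(327)*-4.0703 + 2.8
= 2.7816


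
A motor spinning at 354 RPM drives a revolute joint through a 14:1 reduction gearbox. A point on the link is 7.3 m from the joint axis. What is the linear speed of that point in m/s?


omega_motor = 354 * 2*pi/60 = 37.0708 rad/s
omega_joint = omega_motor / 14 = 2.6479 rad/s
v = omega_joint * r = 2.6479 * 7.3
= 19.3298 m/s


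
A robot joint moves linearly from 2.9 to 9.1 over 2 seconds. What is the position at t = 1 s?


s = t/T = 1/2 = 0.5
p(t) = p0 + (pf-p0)*s
= 2.9 + (9.1 - 2.9) * 0.5
= 6.0


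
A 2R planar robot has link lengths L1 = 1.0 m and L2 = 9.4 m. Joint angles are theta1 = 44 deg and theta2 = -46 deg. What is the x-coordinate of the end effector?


Convert angles to radians: theta1 = 0.7679, theta2 = -0.8029
x = L1*cos(theta1) + L2*cos(theta1+theta2)
x = 0.7193 + 9.3943
x = 10.1136


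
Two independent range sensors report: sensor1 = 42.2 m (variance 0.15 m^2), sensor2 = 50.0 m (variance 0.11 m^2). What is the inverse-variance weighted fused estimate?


w1 = (1/var1) / (1/var1 + 1/var2)
   = 6.6667 / (6.6667 + 9.0909) = 0.4231
w2 = 1 - w1 = 0.5769
fused = w1*s1 + w2*s2 = 17.8538 + 28.8462
= 46.7 m


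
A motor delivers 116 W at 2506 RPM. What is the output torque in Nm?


omega = 2506 * 2*pi/60 = 262.4277 rad/s
tau = P / omega = 116 / 262.4277
= 0.442 Nm


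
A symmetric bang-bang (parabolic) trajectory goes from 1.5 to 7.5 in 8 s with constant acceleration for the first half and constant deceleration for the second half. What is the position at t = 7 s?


Symmetric rest-to-rest: each phase covers (pf-p0)/2 in time T/2. 0.5*a*(T/2)^2 = (pf-p0)/2 => a = 4*(pf-p0)/T^2
a = 4*(7.5-1.5)/8^2 = 0.375
t = 7 is in the deceleration phase (t > T/2).
p = pf - 0.5*a*(T-t)^2 = 7.5 - 0.5*0.375*1^2
= 7.3125


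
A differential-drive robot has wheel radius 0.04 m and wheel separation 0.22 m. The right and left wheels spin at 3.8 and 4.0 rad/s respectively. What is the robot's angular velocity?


vR = r*wR = 0.04*3.8 = 0.152 m/s
vL = r*wL = 0.04*4.0 = 0.16 m/s
v = (vR+vL)/2 = 0.156 m/s
omega = (vR-vL)/L = -0.0364 rad/s
angular velocity = -0.0364 rad/s


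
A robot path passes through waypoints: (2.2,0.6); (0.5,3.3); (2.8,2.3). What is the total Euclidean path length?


Segment lengths:
  seg1 = sqrt((-1.7)^2 + (2.7)^2) = 3.1906
  seg2 = sqrt((2.3)^2 + (-1.0)^2) = 2.508
Total = 5.6986


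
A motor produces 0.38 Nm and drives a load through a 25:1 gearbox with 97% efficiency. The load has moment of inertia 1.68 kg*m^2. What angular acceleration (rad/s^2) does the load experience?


tau_out = tau_motor * N * eta
= 0.38 * 25 * 0.97 = 9.215 Nm
alpha = tau_out / I = 9.215 / 1.68
= 5.4851 rad/s^2


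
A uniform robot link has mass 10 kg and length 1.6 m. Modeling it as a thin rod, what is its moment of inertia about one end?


I = (1/3) * m * L^2
= (1/3) * 10 * 1.6^2
= 0.333333 * 10 * 2.56
= 8.5333 kg*m^2


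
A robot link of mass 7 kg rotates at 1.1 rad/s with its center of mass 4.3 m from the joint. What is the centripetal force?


F = m * omega^2 * r
= 7 * 1.1^2 * 4.3
= 7 * 1.21 * 4.3
= 36.421 N


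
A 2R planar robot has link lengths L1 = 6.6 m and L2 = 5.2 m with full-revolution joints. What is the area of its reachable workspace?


r_max = L1 + L2 = 11.8 m
r_min = |L1 - L2| = 1.4 m
Area = pi*(r_max^2 - r_min^2)
= pi*(139.24 - 1.96)
= pi * 137.28
= 431.2778 m^2


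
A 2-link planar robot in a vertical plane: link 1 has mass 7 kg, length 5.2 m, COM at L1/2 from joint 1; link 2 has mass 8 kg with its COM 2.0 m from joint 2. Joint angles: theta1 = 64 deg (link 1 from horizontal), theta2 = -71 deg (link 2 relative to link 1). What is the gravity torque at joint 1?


Horizontal distance from joint 1 to link-1 COM:
  x_c1 = (L1/2)*cos(t1) = 2.6 * 0.4384 = 1.1398 m
Horizontal distance from joint 1 to link-2 COM:
  x_c2 = L1*cos(t1) + Lc2*cos(t1+t2)
       = 5.2*0.4384 + 2.0*0.9925 = 4.2646 m
tau1 = m1*g*x_c1 + m2*g*x_c2
     = 7*9.81*1.1398 + 8*9.81*4.2646
     = 78.2677 + 334.6876
     = 412.9552 Nm


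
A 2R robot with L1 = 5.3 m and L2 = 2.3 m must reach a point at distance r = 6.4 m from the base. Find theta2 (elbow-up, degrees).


cos(theta2) = (r^2 - L1^2 - L2^2) / (2*L1*L2)
cos(theta2) = (40.96 - 28.09 - 5.29) / 24.38
cos(theta2) = 0.310911
theta2 = 71.8859 degrees


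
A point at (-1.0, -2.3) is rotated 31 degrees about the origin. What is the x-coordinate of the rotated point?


x' = x*cos(theta) - y*sin(theta)
cos(31 deg) = 0.8572, sin(31 deg) = 0.515
x' = -1.0 * 0.8572 - -2.3 * 0.515
= -0.8572 - -1.1846
= 0.3274


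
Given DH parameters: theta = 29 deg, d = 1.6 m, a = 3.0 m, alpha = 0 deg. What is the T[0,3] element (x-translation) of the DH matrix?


T[0,3] = a * cos(theta)
= 3.0 * cos(29 deg)
= 3.0 * 0.8746
= 2.6239


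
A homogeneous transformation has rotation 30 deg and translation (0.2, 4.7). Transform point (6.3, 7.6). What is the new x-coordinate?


x' = cos(theta)*px - sin(theta)*py + tx
= 0.866*6.3 - 0.5*7.6 + 0.2
= 1.856


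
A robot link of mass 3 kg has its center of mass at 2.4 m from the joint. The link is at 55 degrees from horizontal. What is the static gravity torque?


tau = m*g*L*cos(angle)
= 3 * 9.81 * 2.4 * cos(55 deg)
= 3 * 9.81 * 2.4 * 0.5736
= 40.5129 Nm


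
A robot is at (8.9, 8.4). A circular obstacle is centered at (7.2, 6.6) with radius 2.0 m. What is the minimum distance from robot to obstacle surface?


center_dist = sqrt((8.9-7.2)^2 + (8.4-6.6)^2)
= sqrt(2.89 + 3.24)
= 2.4759
min_dist = center_dist - radius = 2.4759 - 2.0 = 0.4759 m


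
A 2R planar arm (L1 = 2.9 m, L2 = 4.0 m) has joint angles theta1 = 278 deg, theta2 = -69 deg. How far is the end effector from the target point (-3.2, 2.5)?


End effector via forward kinematics:
x = L1*cos(t1) + L2*cos(t1+t2) = -3.0949
y = L1*sin(t1) + L2*sin(t1+t2) = -4.811
Distance to target:
d = sqrt((-3.2 - -3.0949)^2 + (2.5 - -4.811)^2)
= sqrt(0.0111 + 53.451)
= 7.3118 m


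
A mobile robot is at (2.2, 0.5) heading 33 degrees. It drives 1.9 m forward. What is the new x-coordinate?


x_new = x0 + d*cos(theta)
= 2.2 + 1.9*cos(33)
= 2.2 + 1.5935
= 3.7935


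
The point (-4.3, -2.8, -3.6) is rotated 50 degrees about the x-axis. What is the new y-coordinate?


Rotation about x-axis: y' = y*cos(theta) - z*sin(theta)
= -2.8 * 0.6428 - -3.6 * 0.766
= 0.958


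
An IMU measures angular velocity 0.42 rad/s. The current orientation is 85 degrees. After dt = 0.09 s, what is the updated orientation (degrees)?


delta_theta = w * dt = 0.42 * 0.09 = 0.0378 rad
= 2.1658 deg
theta_new = 85 + 2.1658 = 87.1658 deg


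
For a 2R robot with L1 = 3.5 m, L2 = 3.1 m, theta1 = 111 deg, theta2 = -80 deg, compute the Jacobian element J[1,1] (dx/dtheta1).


J[1,1] = -L1*sin(t1) - L2*sin(t1+t2)
= -3.5*sin(111) - 3.1*sin(31)
= -4.8641


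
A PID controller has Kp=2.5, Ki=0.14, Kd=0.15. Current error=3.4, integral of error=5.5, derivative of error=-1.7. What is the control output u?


u = Kp*e + Ki*int(e) + Kd*de/dt
= 2.5*3.4 + 0.14*5.5 + 0.15*(-1.7)
= 8.5 + 0.77 + -0.255
= 9.015


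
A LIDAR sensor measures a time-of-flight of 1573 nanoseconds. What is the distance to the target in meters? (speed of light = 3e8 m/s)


tof = 1573 ns = 1.573e-06 s
dist = c * tof / 2
= 3e8 * 1.573e-06 / 2
= 235.95 m


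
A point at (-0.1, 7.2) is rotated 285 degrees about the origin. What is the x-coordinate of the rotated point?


x' = x*cos(theta) - y*sin(theta)
cos(285 deg) = 0.2588, sin(285 deg) = -0.9659
x' = -0.1 * 0.2588 - 7.2 * -0.9659
= -0.0259 - -6.9547
= 6.9288


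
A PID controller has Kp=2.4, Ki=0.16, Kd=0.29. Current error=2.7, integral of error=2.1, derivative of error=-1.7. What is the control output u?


u = Kp*e + Ki*int(e) + Kd*de/dt
= 2.4*2.7 + 0.16*2.1 + 0.29*(-1.7)
= 6.48 + 0.336 + -0.493
= 6.323


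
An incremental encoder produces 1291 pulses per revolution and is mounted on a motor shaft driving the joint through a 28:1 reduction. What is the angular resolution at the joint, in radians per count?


counts per rev = 1291
effective counts at joint = 1291 * 28 = 36148
resolution = 2*pi / 36148
= 1.7382e-04 rad/count


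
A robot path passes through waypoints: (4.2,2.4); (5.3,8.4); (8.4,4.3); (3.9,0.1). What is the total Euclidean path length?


Segment lengths:
  seg1 = sqrt((1.1)^2 + (6.0)^2) = 6.1
  seg2 = sqrt((3.1)^2 + (-4.1)^2) = 5.14
  seg3 = sqrt((-4.5)^2 + (-4.2)^2) = 6.1555
Total = 17.3955


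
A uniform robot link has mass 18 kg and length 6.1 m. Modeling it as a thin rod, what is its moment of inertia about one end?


I = (1/3) * m * L^2
= (1/3) * 18 * 6.1^2
= 0.333333 * 18 * 37.21
= 223.26 kg*m^2


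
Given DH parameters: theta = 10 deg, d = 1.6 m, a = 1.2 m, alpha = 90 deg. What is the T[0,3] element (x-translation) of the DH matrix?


T[0,3] = a * cos(theta)
= 1.2 * cos(10 deg)
= 1.2 * 0.9848
= 1.1818


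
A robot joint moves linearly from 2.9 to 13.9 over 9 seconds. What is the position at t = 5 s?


s = t/T = 5/9 = 0.5556
p(t) = p0 + (pf-p0)*s
= 2.9 + (13.9 - 2.9) * 0.5556
= 9.0111


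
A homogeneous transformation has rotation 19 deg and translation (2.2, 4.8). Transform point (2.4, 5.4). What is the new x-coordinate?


x' = cos(theta)*px - sin(theta)*py + tx
= 0.9455*2.4 - 0.3256*5.4 + 2.2
= 2.7112


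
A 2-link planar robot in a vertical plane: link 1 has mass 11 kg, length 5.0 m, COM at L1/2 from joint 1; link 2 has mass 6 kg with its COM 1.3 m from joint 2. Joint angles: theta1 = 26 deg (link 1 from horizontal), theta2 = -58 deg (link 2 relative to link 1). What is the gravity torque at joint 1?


Horizontal distance from joint 1 to link-1 COM:
  x_c1 = (L1/2)*cos(t1) = 2.5 * 0.8988 = 2.247 m
Horizontal distance from joint 1 to link-2 COM:
  x_c2 = L1*cos(t1) + Lc2*cos(t1+t2)
       = 5.0*0.8988 + 1.3*0.848 = 5.5964 m
tau1 = m1*g*x_c1 + m2*g*x_c2
     = 11*9.81*2.247 + 6*9.81*5.5964
     = 242.4722 + 329.406
     = 571.8782 Nm


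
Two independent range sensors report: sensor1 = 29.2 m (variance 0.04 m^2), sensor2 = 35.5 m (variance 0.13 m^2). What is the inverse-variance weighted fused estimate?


w1 = (1/var1) / (1/var1 + 1/var2)
   = 25.0 / (25.0 + 7.6923) = 0.7647
w2 = 1 - w1 = 0.2353
fused = w1*s1 + w2*s2 = 22.3294 + 8.3529
= 30.6824 m


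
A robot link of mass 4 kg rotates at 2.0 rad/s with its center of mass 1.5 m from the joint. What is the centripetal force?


F = m * omega^2 * r
= 4 * 2.0^2 * 1.5
= 4 * 4.0 * 1.5
= 24.0 N


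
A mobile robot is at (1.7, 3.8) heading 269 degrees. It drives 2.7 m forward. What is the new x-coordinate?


x_new = x0 + d*cos(theta)
= 1.7 + 2.7*cos(269)
= 1.7 + -0.0471
= 1.6529


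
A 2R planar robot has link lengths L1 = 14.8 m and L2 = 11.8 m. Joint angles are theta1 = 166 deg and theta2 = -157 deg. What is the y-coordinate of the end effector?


Convert angles to radians: theta1 = 2.8972, theta2 = -2.7402
y = L1*sin(theta1) + L2*sin(theta1+theta2)
y = 3.5804 + 1.8459
y = 5.4264


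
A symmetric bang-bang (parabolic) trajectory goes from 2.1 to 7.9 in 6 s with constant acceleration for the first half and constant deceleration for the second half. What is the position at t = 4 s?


Symmetric rest-to-rest: each phase covers (pf-p0)/2 in time T/2. 0.5*a*(T/2)^2 = (pf-p0)/2 => a = 4*(pf-p0)/T^2
a = 4*(7.9-2.1)/6^2 = 0.6444
t = 4 is in the deceleration phase (t > T/2).
p = pf - 0.5*a*(T-t)^2 = 7.9 - 0.5*0.6444*2^2
= 6.6111


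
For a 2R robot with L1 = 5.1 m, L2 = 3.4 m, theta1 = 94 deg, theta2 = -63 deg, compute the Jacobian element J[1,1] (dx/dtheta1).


J[1,1] = -L1*sin(t1) - L2*sin(t1+t2)
= -5.1*sin(94) - 3.4*sin(31)
= -6.8387


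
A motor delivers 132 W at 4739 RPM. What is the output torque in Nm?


omega = 4739 * 2*pi/60 = 496.2669 rad/s
tau = P / omega = 132 / 496.2669
= 0.266 Nm


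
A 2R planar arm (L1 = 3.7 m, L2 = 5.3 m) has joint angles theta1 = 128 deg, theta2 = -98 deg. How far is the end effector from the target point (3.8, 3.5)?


End effector via forward kinematics:
x = L1*cos(t1) + L2*cos(t1+t2) = 2.312
y = L1*sin(t1) + L2*sin(t1+t2) = 5.5656
Distance to target:
d = sqrt((3.8 - 2.312)^2 + (3.5 - 5.5656)^2)
= sqrt(2.2142 + 4.2669)
= 2.5458 m


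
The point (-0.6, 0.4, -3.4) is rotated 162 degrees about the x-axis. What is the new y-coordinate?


Rotation about x-axis: y' = y*cos(theta) - z*sin(theta)
= 0.4 * -0.9511 - -3.4 * 0.309
= 0.6702


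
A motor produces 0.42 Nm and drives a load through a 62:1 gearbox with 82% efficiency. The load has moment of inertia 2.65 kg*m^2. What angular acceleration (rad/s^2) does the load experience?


tau_out = tau_motor * N * eta
= 0.42 * 62 * 0.82 = 21.3528 Nm
alpha = tau_out / I = 21.3528 / 2.65
= 8.0577 rad/s^2


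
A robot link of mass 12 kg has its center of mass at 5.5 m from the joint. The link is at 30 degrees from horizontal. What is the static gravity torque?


tau = m*g*L*cos(angle)
= 12 * 9.81 * 5.5 * cos(30 deg)
= 12 * 9.81 * 5.5 * 0.866
= 560.7168 Nm


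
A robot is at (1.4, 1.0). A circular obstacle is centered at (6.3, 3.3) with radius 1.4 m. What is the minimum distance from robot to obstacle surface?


center_dist = sqrt((1.4-6.3)^2 + (1.0-3.3)^2)
= sqrt(24.01 + 5.29)
= 5.4129
min_dist = center_dist - radius = 5.4129 - 1.4 = 4.0129 m


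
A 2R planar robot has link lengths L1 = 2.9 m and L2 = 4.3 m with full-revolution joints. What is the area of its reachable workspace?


r_max = L1 + L2 = 7.2 m
r_min = |L1 - L2| = 1.4 m
Area = pi*(r_max^2 - r_min^2)
= pi*(51.84 - 1.96)
= pi * 49.88
= 156.7026 m^2


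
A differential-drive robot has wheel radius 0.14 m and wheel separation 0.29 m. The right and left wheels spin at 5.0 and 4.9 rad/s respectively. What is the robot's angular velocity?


vR = r*wR = 0.14*5.0 = 0.7 m/s
vL = r*wL = 0.14*4.9 = 0.686 m/s
v = (vR+vL)/2 = 0.693 m/s
omega = (vR-vL)/L = 0.0483 rad/s
angular velocity = 0.0483 rad/s


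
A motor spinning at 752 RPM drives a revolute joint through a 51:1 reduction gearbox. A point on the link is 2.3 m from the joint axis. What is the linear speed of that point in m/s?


omega_motor = 752 * 2*pi/60 = 78.7493 rad/s
omega_joint = omega_motor / 51 = 1.5441 rad/s
v = omega_joint * r = 1.5441 * 2.3
= 3.5514 m/s


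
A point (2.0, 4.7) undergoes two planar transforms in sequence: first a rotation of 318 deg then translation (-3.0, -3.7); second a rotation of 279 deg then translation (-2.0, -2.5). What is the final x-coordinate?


After transform 1:
x1 = cos(318)*2.0 - sin(318)*4.7 + -3.0 = 1.6312
y1 = sin(318)*2.0 + cos(318)*4.7 + -3.7 = -1.5455
After transform 2:
x2 = cos(279)*1.6312 - sin(279)*-1.5455 + -2.0
= -3.2713


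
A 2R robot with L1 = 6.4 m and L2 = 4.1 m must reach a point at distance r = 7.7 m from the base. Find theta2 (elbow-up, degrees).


cos(theta2) = (r^2 - L1^2 - L2^2) / (2*L1*L2)
cos(theta2) = (59.29 - 40.96 - 16.81) / 52.48
cos(theta2) = 0.028963
theta2 = 88.3403 degrees


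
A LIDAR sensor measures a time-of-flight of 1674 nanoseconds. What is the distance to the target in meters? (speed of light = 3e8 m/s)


tof = 1674 ns = 1.674e-06 s
dist = c * tof / 2
= 3e8 * 1.674e-06 / 2
= 251.1 m


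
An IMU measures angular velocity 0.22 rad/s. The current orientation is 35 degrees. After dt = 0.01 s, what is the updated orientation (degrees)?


delta_theta = w * dt = 0.22 * 0.01 = 0.0022 rad
= 0.1261 deg
theta_new = 35 + 0.1261 = 35.1261 deg


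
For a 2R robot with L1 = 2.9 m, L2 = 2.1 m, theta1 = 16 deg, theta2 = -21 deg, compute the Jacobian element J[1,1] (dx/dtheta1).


J[1,1] = -L1*sin(t1) - L2*sin(t1+t2)
= -2.9*sin(16) - 2.1*sin(-5)
= -0.6163


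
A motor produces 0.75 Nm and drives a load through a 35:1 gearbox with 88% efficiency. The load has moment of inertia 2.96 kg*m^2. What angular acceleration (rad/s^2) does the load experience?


tau_out = tau_motor * N * eta
= 0.75 * 35 * 0.88 = 23.1 Nm
alpha = tau_out / I = 23.1 / 2.96
= 7.8041 rad/s^2


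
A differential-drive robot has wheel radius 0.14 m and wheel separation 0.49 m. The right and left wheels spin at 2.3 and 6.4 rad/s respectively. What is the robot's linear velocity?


vR = r*wR = 0.14*2.3 = 0.322 m/s
vL = r*wL = 0.14*6.4 = 0.896 m/s
v = (vR+vL)/2 = 0.609 m/s
omega = (vR-vL)/L = -1.1714 rad/s
linear velocity = 0.609 m/s


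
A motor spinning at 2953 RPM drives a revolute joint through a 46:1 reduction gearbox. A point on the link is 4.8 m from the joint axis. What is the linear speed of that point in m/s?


omega_motor = 2953 * 2*pi/60 = 309.2374 rad/s
omega_joint = omega_motor / 46 = 6.7226 rad/s
v = omega_joint * r = 6.7226 * 4.8
= 32.2683 m/s


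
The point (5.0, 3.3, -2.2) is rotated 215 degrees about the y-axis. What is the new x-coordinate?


Rotation about y-axis: x' = x*cos(theta) + z*sin(theta)
= 5.0 * -0.8192 + -2.2 * -0.5736
= -2.8339


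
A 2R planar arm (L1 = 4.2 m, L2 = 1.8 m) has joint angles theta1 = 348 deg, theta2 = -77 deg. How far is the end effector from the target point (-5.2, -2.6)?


End effector via forward kinematics:
x = L1*cos(t1) + L2*cos(t1+t2) = 4.1396
y = L1*sin(t1) + L2*sin(t1+t2) = -2.673
Distance to target:
d = sqrt((-5.2 - 4.1396)^2 + (-2.6 - -2.673)^2)
= sqrt(87.2288 + 0.0053)
= 9.3399 m


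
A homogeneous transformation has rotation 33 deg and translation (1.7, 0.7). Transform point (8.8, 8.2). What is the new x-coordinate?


x' = cos(theta)*px - sin(theta)*py + tx
= 0.8387*8.8 - 0.5446*8.2 + 1.7
= 4.6143


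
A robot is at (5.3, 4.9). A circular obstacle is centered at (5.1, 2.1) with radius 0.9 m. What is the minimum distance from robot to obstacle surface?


center_dist = sqrt((5.3-5.1)^2 + (4.9-2.1)^2)
= sqrt(0.04 + 7.84)
= 2.8071
min_dist = center_dist - radius = 2.8071 - 0.9 = 1.9071 m


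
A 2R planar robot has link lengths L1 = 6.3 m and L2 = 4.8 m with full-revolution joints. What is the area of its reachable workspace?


r_max = L1 + L2 = 11.1 m
r_min = |L1 - L2| = 1.5 m
Area = pi*(r_max^2 - r_min^2)
= pi*(123.21 - 2.25)
= pi * 120.96
= 380.007 m^2


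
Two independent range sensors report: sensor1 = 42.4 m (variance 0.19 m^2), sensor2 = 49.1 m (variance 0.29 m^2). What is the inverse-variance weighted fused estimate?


w1 = (1/var1) / (1/var1 + 1/var2)
   = 5.2632 / (5.2632 + 3.4483) = 0.6042
w2 = 1 - w1 = 0.3958
fused = w1*s1 + w2*s2 = 25.6167 + 19.4354
= 45.0521 m


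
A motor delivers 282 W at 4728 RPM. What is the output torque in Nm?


omega = 4728 * 2*pi/60 = 495.115 rad/s
tau = P / omega = 282 / 495.115
= 0.5696 Nm


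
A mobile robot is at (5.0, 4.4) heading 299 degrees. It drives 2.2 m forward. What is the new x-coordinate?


x_new = x0 + d*cos(theta)
= 5.0 + 2.2*cos(299)
= 5.0 + 1.0666
= 6.0666


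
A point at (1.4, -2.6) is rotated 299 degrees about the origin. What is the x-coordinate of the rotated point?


x' = x*cos(theta) - y*sin(theta)
cos(299 deg) = 0.4848, sin(299 deg) = -0.8746
x' = 1.4 * 0.4848 - -2.6 * -0.8746
= 0.6787 - 2.274
= -1.5953


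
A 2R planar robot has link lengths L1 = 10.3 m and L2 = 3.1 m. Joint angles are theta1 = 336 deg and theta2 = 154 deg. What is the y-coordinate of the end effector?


Convert angles to radians: theta1 = 5.8643, theta2 = 2.6878
y = L1*sin(theta1) + L2*sin(theta1+theta2)
y = -4.1894 + 2.3747
y = -1.8146


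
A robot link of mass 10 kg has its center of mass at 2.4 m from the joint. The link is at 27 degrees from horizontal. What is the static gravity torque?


tau = m*g*L*cos(angle)
= 10 * 9.81 * 2.4 * cos(27 deg)
= 10 * 9.81 * 2.4 * 0.891
= 209.7786 Nm


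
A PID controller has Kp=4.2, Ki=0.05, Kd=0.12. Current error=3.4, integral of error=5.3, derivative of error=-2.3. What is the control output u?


u = Kp*e + Ki*int(e) + Kd*de/dt
= 4.2*3.4 + 0.05*5.3 + 0.12*(-2.3)
= 14.28 + 0.265 + -0.276
= 14.269


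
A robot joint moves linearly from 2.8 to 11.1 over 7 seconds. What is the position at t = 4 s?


s = t/T = 4/7 = 0.5714
p(t) = p0 + (pf-p0)*s
= 2.8 + (11.1 - 2.8) * 0.5714
= 7.5429


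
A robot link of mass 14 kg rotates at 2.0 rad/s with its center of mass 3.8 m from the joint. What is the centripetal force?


F = m * omega^2 * r
= 14 * 2.0^2 * 3.8
= 14 * 4.0 * 3.8
= 212.8 N
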